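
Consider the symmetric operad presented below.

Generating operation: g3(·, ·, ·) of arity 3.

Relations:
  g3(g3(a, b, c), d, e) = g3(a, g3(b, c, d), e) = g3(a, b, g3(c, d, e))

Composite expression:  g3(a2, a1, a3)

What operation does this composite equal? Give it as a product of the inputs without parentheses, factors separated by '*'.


a2 * a1 * a3

All parenthesizations of g3 agree; list the a-inputs left to right.
g3(a2, a1, a3) spells out as a2 * a1 * a3


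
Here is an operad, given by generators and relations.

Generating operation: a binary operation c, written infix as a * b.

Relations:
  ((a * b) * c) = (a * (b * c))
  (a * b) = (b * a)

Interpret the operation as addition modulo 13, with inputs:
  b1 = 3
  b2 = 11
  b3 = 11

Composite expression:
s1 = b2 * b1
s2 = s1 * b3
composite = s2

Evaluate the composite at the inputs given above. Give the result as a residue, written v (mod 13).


12 (mod 13)


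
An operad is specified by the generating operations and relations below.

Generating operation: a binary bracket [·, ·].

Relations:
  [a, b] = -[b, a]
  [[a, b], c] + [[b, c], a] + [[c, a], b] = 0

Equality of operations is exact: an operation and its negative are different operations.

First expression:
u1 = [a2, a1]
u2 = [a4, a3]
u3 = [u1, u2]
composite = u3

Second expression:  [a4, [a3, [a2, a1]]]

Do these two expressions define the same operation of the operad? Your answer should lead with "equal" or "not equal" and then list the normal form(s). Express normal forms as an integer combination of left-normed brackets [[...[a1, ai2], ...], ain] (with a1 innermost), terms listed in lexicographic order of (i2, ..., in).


not equal; first: [[[a1, a2], a3], a4] - [[[a1, a2], a4], a3]; second: -[[[a1, a2], a3], a4]

The first expression reduces to [[[a1, a2], a3], a4] - [[[a1, a2], a4], a3]
The second expression reduces to -[[[a1, a2], a3], a4]
The normal forms differ: not equal.


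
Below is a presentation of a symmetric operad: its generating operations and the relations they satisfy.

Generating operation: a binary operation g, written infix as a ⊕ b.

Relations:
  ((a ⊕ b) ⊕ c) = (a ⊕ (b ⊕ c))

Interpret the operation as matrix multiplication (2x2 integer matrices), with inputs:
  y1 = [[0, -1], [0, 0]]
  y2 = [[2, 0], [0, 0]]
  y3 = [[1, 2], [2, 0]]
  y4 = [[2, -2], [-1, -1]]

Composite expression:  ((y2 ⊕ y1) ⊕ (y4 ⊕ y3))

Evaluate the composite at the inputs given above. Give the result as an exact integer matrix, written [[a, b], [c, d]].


[[6, 4], [0, 0]]

(y2 ⊕ y1) = [[0, -2], [0, 0]]
(y4 ⊕ y3) = [[-2, 4], [-3, -2]]
((y2 ⊕ y1) ⊕ (y4 ⊕ y3)) = [[6, 4], [0, 0]]


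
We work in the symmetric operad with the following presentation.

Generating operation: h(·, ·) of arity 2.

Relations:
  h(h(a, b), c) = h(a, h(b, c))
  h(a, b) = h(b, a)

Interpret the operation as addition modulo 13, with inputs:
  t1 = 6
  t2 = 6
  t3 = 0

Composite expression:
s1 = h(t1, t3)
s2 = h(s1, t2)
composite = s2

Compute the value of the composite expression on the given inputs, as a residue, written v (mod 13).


12 (mod 13)

h(t1, t3) = 6
h(h(t1, t3), t2) = 12


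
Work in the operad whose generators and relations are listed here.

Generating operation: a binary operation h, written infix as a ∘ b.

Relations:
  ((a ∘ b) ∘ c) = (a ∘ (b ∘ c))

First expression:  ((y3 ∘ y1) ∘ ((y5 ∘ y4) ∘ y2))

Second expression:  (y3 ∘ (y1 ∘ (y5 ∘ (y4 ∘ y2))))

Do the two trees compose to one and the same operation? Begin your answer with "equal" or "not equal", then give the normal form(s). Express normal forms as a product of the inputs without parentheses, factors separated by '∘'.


The first expression, normalized: y3 ∘ y1 ∘ y5 ∘ y4 ∘ y2
The second expression, normalized: y3 ∘ y1 ∘ y5 ∘ y4 ∘ y2
One common form — equal.

equal; both compose to y3 ∘ y1 ∘ y5 ∘ y4 ∘ y2


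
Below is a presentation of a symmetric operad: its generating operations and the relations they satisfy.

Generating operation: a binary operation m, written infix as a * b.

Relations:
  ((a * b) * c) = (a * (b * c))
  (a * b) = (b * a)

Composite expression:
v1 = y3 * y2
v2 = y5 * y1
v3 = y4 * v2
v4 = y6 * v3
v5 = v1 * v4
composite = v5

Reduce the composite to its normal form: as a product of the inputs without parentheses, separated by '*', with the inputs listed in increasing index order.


y1 * y2 * y3 * y4 * y5 * y6


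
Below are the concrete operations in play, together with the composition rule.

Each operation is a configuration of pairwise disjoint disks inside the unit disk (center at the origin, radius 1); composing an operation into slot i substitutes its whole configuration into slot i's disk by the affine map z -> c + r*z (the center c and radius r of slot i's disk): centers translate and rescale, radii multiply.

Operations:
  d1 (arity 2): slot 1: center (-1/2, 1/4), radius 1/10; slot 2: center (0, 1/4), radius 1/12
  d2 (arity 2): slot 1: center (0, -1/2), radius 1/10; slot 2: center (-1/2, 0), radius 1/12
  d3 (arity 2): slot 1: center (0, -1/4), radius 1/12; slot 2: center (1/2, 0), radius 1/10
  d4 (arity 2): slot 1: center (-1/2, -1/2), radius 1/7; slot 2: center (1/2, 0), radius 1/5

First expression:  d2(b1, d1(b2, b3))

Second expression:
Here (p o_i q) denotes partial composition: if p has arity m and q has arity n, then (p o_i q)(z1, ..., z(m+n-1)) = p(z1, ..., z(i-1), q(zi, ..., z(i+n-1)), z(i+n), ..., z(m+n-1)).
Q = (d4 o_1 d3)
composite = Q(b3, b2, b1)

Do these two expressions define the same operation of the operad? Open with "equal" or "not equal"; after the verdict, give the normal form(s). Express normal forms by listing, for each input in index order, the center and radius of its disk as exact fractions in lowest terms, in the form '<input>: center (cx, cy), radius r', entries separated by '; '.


not equal — first b1: center (0, -1/2), radius 1/10; b2: center (-13/24, 1/48), radius 1/120; b3: center (-1/2, 1/48), radius 1/144, second b1: center (1/2, 0), radius 1/5; b2: center (-3/7, -1/2), radius 1/70; b3: center (-1/2, -15/28), radius 1/84

The first expression, normalized: b1: center (0, -1/2), radius 1/10; b2: center (-13/24, 1/48), radius 1/120; b3: center (-1/2, 1/48), radius 1/144
The second expression, normalized: b1: center (1/2, 0), radius 1/5; b2: center (-3/7, -1/2), radius 1/70; b3: center (-1/2, -15/28), radius 1/84
Different reductions; not equal.


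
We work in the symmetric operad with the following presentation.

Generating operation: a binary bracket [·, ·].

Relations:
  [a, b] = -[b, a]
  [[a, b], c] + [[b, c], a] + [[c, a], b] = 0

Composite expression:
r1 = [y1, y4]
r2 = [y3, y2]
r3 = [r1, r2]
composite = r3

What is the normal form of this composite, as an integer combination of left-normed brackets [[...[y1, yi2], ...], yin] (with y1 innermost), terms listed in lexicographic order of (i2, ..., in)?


-[[[y1, y4], y2], y3] + [[[y1, y4], y3], y2]

Expand each bracket as ab - ba; the y1-initial words give the coefficients.
Composite bracket: [[y1, y4], [y3, y2]]
Under [a, b] = ab - ba we get 8 signed associative words (2^3 = 8).
Words beginning with y1 determine it all:
  y1y4y2y3 appears with sign -1, giving the term -[[[y1, y4], y2], y3]
  y1y4y3y2 appears with sign +1, giving the term +[[[y1, y4], y3], y2]


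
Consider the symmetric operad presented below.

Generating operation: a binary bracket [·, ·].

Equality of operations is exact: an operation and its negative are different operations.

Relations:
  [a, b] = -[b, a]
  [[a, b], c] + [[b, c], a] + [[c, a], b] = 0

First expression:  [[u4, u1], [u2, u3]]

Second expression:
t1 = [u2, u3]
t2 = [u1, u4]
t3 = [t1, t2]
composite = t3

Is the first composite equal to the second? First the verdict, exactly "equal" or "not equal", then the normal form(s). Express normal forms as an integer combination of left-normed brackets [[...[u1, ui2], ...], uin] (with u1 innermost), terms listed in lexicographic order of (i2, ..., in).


equal: each reduces to -[[[u1, u4], u2], u3] + [[[u1, u4], u3], u2]

Reducing the first expression gives -[[[u1, u4], u2], u3] + [[[u1, u4], u3], u2]
Reducing the second expression gives -[[[u1, u4], u2], u3] + [[[u1, u4], u3], u2]
Both agree, so they are equal.


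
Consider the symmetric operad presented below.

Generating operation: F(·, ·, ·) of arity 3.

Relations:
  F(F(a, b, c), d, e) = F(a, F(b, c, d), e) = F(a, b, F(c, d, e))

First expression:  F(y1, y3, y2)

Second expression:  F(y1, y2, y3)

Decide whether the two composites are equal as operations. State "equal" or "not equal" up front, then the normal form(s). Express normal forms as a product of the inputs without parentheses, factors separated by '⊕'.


not equal: they reduce to y1 ⊕ y3 ⊕ y2 and y1 ⊕ y2 ⊕ y3

The first expression, normalized: y1 ⊕ y3 ⊕ y2
The second expression, normalized: y1 ⊕ y2 ⊕ y3
The forms do not match — not equal.


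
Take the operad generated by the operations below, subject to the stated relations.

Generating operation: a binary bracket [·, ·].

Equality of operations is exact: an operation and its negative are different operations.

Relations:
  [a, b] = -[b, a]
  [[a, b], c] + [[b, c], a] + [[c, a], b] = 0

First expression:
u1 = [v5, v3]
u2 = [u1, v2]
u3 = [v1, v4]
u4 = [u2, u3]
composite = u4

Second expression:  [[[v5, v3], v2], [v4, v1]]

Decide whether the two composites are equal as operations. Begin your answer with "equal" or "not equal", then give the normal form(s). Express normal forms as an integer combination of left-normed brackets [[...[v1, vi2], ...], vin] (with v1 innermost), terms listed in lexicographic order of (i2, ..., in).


not equal: they reduce to -[[[[v1, v4], v2], v3], v5] + [[[[v1, v4], v2], v5], v3] + [[[[v1, v4], v3], v5], v2] - [[[[v1, v4], v5], v3], v2] and [[[[v1, v4], v2], v3], v5] - [[[[v1, v4], v2], v5], v3] - [[[[v1, v4], v3], v5], v2] + [[[[v1, v4], v5], v3], v2]


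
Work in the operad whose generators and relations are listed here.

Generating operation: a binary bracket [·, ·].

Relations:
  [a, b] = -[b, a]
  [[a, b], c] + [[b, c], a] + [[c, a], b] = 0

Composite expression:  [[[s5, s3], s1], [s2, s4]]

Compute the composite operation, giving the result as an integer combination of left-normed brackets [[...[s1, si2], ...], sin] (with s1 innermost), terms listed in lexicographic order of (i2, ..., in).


[[[[s1, s3], s5], s2], s4] - [[[[s1, s3], s5], s4], s2] - [[[[s1, s5], s3], s2], s4] + [[[[s1, s5], s3], s4], s2]

Left-normed coefficients sit on the s1-initial expansion words.
Composite bracket: [[[s5, s3], s1], [s2, s4]]
Applying ab - ba throughout gives 16 signed words (2^4 = 16).
Collect the words opening with s1:
  sign of s1s3s5s2s4 is +1, so it contributes +[[[[s1, s3], s5], s2], s4]
  sign of s1s3s5s4s2 is -1, so it contributes -[[[[s1, s3], s5], s4], s2]
  sign of s1s5s3s2s4 is -1, so it contributes -[[[[s1, s5], s3], s2], s4]
  sign of s1s5s3s4s2 is +1, so it contributes +[[[[s1, s5], s3], s4], s2]


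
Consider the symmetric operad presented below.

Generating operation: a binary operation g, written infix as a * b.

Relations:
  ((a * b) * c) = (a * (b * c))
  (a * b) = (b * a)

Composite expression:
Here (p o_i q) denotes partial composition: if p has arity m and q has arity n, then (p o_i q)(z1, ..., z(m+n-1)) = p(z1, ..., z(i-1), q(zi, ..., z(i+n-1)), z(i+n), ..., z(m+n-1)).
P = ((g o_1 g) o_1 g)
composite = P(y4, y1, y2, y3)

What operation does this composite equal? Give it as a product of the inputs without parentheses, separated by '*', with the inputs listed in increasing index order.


y1 * y2 * y3 * y4


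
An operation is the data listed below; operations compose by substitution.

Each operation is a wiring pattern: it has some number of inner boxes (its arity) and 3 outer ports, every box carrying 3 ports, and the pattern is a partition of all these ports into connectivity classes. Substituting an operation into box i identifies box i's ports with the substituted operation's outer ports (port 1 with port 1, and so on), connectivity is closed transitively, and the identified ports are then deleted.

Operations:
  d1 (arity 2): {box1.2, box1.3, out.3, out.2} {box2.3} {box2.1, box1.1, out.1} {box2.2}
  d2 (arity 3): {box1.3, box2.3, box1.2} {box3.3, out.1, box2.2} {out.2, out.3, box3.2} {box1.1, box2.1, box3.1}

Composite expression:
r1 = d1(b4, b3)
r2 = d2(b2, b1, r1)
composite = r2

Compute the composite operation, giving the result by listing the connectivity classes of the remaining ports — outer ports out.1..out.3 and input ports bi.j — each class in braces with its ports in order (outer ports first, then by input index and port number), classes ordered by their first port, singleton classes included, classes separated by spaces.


Connectivity passes through glued d2-boundaries; trace each wire chain.
the subtree at d1 composes to {out.1, b3.1, b4.1} {out.2, out.3, b4.2, b4.3} {b3.2} {b3.3} on (b4, b3); out.j = own outer ports
the subtree at d2 composes to {out.1, out.2, out.3, b1.2, b4.2, b4.3} {b1.1, b2.1, b3.1, b4.1} {b1.3, b2.2, b2.3} {b3.2} {b3.3} on (b2, b1, b4, b3); out.j = own outer ports

{out.1, out.2, out.3, b1.2, b4.2, b4.3} {b1.1, b2.1, b3.1, b4.1} {b1.3, b2.2, b2.3} {b3.2} {b3.3}


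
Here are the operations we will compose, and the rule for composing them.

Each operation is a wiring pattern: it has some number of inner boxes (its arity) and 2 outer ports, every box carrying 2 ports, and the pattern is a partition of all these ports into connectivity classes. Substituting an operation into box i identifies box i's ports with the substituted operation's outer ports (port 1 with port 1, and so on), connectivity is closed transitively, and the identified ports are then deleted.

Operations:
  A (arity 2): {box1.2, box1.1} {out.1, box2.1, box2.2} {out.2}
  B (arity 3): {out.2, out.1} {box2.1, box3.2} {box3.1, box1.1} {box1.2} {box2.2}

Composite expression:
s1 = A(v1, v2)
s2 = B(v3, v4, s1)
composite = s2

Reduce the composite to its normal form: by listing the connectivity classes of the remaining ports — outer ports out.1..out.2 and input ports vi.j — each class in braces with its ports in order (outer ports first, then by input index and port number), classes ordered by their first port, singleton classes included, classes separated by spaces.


{out.1, out.2} {v1.1, v1.2} {v2.1, v2.2, v3.1} {v3.2} {v4.1} {v4.2}


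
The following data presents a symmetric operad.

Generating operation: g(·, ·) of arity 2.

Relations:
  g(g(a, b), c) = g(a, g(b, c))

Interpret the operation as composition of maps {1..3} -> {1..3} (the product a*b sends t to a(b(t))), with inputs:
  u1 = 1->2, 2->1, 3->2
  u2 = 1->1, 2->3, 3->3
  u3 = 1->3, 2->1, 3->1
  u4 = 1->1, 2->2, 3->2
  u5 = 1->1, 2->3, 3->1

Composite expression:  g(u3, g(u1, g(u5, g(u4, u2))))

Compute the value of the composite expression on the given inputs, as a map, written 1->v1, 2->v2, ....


1->1, 2->1, 3->1


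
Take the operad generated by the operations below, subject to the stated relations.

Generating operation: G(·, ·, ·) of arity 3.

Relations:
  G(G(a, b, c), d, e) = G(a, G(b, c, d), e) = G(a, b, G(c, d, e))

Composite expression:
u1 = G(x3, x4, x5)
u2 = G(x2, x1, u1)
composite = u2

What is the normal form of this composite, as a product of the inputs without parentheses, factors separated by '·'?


Every regrouping of G is equal, so read the x-inputs in written order.
G(x3, x4, x5) spells out as x3 · x4 · x5
G(x2, x1, G(x3, x4, x5)) spells out as x2 · x1 · x3 · x4 · x5

x2 · x1 · x3 · x4 · x5


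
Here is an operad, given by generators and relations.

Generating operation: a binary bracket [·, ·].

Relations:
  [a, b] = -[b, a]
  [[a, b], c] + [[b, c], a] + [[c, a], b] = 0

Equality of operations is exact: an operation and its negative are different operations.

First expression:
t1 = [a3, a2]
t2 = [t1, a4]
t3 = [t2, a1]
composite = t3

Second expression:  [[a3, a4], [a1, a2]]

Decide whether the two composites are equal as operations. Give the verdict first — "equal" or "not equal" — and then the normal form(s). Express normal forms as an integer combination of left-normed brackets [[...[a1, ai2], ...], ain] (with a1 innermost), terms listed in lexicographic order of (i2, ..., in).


not equal: they reduce to [[[a1, a2], a3], a4] - [[[a1, a3], a2], a4] - [[[a1, a4], a2], a3] + [[[a1, a4], a3], a2] and -[[[a1, a2], a3], a4] + [[[a1, a2], a4], a3]

In normal form, the first expression is [[[a1, a2], a3], a4] - [[[a1, a3], a2], a4] - [[[a1, a4], a2], a3] + [[[a1, a4], a3], a2]
In normal form, the second expression is -[[[a1, a2], a3], a4] + [[[a1, a2], a4], a3]
The forms do not match — not equal.


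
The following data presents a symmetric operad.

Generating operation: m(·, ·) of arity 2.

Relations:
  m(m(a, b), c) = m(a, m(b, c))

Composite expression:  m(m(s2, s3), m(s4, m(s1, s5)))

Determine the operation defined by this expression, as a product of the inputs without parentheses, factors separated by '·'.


The m-tree's shape is irrelevant; the s-reading-order decides.
m(s2, s3) collapses to s2 · s3
m(s1, s5) collapses to s1 · s5
m(s4, m(s1, s5)) collapses to s4 · s1 · s5
m(m(s2, s3), m(s4, m(s1, s5))) collapses to s2 · s3 · s4 · s1 · s5

s2 · s3 · s4 · s1 · s5


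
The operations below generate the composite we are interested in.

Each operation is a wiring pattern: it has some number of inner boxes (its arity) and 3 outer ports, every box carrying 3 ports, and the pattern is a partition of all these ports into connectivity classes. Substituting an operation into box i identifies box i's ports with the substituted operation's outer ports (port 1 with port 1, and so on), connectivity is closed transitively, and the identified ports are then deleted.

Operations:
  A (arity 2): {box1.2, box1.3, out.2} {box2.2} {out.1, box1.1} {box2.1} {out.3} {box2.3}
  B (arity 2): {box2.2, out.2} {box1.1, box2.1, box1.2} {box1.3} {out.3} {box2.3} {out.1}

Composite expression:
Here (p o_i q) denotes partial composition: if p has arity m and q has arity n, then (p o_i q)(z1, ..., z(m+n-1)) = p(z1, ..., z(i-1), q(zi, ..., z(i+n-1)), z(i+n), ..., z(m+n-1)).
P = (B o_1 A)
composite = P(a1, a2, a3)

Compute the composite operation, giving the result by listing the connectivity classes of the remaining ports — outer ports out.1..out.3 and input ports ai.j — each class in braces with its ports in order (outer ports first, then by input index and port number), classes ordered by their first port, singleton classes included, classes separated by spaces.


{out.1} {out.2, a3.2} {out.3} {a1.1, a1.2, a1.3, a3.1} {a2.1} {a2.2} {a2.3} {a3.3}

Connectivity passes through glued B-boundaries; trace each wire chain.
the subtree at A composes to {out.1, a1.1} {out.2, a1.2, a1.3} {out.3} {a2.1} {a2.2} {a2.3} on (a1, a2); out.j = own outer ports
the subtree at B composes to {out.1} {out.2, a3.2} {out.3} {a1.1, a1.2, a1.3, a3.1} {a2.1} {a2.2} {a2.3} {a3.3} on (a1, a2, a3); out.j = own outer ports


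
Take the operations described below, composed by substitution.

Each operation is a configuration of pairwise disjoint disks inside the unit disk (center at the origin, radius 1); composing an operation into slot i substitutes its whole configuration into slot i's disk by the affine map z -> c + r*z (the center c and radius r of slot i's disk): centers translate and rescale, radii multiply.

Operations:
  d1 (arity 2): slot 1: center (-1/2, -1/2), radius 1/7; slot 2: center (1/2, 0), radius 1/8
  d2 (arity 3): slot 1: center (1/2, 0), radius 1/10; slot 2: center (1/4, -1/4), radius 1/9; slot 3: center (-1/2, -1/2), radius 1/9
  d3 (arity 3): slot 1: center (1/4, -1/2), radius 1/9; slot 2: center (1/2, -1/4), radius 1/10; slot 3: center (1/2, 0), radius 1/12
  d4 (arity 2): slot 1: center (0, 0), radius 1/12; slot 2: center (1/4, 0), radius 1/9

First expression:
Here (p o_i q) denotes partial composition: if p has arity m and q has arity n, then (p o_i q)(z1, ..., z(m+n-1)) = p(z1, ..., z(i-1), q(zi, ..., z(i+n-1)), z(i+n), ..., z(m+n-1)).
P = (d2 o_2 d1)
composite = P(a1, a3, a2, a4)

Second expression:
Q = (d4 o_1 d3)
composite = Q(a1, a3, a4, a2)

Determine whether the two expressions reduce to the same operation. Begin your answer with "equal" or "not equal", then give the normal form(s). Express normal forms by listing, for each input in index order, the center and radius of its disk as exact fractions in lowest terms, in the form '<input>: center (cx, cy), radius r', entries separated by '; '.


Normal form of the first expression: a1: center (1/2, 0), radius 1/10; a2: center (11/36, -1/4), radius 1/72; a3: center (7/36, -11/36), radius 1/63; a4: center (-1/2, -1/2), radius 1/9
Normal form of the second expression: a1: center (1/48, -1/24), radius 1/108; a2: center (1/4, 0), radius 1/9; a3: center (1/24, -1/48), radius 1/120; a4: center (1/24, 0), radius 1/144
The forms do not match — not equal.

not equal: they reduce to a1: center (1/2, 0), radius 1/10; a2: center (11/36, -1/4), radius 1/72; a3: center (7/36, -11/36), radius 1/63; a4: center (-1/2, -1/2), radius 1/9 and a1: center (1/48, -1/24), radius 1/108; a2: center (1/4, 0), radius 1/9; a3: center (1/24, -1/48), radius 1/120; a4: center (1/24, 0), radius 1/144


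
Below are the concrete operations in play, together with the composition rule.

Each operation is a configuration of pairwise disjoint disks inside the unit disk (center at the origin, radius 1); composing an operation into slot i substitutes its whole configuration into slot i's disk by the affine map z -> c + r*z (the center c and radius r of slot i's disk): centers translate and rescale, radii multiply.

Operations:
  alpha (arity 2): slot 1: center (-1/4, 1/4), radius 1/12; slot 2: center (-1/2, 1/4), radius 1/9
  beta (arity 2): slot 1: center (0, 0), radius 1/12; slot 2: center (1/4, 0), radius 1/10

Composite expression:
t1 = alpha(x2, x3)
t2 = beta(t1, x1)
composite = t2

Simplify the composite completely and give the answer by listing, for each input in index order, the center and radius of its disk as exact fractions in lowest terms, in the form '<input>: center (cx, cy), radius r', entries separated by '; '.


x1: center (1/4, 0), radius 1/10; x2: center (-1/48, 1/48), radius 1/144; x3: center (-1/24, 1/48), radius 1/108

Nesting under beta composes maps z -> c + r*z down each x-path.
x2 passes through 2 substitutions, ending at center (-1/48, 1/48), radius 1/144
x3 passes through 2 substitutions, ending at center (-1/24, 1/48), radius 1/108
x1 passes through 1 substitution, ending at center (1/4, 0), radius 1/10


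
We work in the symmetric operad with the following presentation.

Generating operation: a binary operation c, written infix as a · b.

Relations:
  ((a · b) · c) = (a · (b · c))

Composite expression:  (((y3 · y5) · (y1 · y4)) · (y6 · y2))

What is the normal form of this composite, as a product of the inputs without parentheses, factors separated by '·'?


Key point: c is associative — brackets drop, the y-order remains.
(y3 · y5) reduces to y3 · y5
(y1 · y4) reduces to y1 · y4
((y3 · y5) · (y1 · y4)) reduces to y3 · y5 · y1 · y4
(y6 · y2) reduces to y6 · y2
(((y3 · y5) · (y1 · y4)) · (y6 · y2)) reduces to y3 · y5 · y1 · y4 · y6 · y2

y3 · y5 · y1 · y4 · y6 · y2


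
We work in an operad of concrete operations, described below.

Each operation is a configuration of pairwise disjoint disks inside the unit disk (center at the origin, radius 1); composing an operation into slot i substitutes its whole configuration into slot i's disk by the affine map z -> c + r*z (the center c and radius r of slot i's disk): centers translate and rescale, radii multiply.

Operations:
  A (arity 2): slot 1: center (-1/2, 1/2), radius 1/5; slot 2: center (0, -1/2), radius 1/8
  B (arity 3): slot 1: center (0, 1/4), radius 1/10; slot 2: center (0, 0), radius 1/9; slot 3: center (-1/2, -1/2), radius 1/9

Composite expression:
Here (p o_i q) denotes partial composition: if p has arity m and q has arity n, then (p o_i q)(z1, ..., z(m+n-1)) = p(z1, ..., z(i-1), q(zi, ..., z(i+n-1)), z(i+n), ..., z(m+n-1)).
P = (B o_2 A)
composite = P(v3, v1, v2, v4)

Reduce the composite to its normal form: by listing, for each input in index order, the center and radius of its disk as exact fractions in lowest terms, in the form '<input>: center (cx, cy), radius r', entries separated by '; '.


v1: center (-1/18, 1/18), radius 1/45; v2: center (0, -1/18), radius 1/72; v3: center (0, 1/4), radius 1/10; v4: center (-1/2, -1/2), radius 1/9

Only the slot chain above each v matters under B; compose those maps.
for v3, the 1-step affine chain lands on center (0, 1/4), radius 1/10
for v1, the 2-step affine chain lands on center (-1/18, 1/18), radius 1/45
for v2, the 2-step affine chain lands on center (0, -1/18), radius 1/72
for v4, the 1-step affine chain lands on center (-1/2, -1/2), radius 1/9


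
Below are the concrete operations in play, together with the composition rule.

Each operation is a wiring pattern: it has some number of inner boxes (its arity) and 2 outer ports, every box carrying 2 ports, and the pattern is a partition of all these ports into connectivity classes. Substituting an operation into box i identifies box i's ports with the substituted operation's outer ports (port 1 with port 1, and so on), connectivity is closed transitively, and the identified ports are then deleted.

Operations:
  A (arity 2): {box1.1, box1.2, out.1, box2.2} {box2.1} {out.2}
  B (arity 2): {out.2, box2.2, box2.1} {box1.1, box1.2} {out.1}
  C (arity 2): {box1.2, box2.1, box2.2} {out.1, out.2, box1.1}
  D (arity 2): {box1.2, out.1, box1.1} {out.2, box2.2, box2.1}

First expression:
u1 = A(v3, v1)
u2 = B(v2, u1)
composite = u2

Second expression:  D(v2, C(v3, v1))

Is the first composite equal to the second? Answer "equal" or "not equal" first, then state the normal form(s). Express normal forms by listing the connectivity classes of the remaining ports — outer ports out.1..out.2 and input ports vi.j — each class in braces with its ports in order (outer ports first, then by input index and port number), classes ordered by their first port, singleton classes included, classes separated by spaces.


The first expression, normalized: {out.1} {out.2, v1.2, v3.1, v3.2} {v1.1} {v2.1, v2.2}
The second expression, normalized: {out.1, v2.1, v2.2} {out.2, v3.1} {v1.1, v1.2, v3.2}
They disagree, so not equal.

not equal — first {out.1} {out.2, v1.2, v3.1, v3.2} {v1.1} {v2.1, v2.2}, second {out.1, v2.1, v2.2} {out.2, v3.1} {v1.1, v1.2, v3.2}


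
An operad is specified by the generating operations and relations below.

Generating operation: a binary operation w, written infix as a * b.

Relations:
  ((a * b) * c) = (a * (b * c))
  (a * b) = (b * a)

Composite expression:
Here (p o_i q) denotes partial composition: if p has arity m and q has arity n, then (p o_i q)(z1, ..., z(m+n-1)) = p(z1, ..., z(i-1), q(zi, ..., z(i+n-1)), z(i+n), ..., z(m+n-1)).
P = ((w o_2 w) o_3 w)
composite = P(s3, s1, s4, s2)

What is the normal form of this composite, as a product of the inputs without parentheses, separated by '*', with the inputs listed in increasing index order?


s1 * s2 * s3 * s4

Reordering under w is free, so list the s-inputs canonically.
(s4 * s2) spells out as s4 * s2
(s1 * (s4 * s2)) spells out as s1 * s4 * s2
(s3 * (s1 * (s4 * s2))) spells out as s3 * s1 * s4 * s2
commutativity sorts the factors: s1 * s2 * s3 * s4


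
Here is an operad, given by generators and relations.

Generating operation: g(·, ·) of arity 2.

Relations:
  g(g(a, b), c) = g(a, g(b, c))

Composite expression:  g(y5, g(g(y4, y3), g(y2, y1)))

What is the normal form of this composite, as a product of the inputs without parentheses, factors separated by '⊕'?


y5 ⊕ y4 ⊕ y3 ⊕ y2 ⊕ y1


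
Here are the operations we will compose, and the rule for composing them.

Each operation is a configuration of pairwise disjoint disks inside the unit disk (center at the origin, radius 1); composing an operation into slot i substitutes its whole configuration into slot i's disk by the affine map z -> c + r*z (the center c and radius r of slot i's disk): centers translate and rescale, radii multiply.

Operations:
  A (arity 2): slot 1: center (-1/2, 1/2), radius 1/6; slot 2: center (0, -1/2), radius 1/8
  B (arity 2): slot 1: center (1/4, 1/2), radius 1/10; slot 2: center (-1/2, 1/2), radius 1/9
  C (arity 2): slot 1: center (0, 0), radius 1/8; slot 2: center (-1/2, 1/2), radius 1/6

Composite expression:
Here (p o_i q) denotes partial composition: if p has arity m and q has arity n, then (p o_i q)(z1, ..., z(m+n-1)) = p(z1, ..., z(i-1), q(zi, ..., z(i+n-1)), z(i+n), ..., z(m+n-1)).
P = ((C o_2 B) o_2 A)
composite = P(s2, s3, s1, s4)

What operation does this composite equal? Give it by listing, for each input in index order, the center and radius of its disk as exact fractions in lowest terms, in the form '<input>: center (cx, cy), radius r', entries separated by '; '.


s1: center (-11/24, 23/40), radius 1/480; s2: center (0, 0), radius 1/8; s3: center (-7/15, 71/120), radius 1/360; s4: center (-7/12, 7/12), radius 1/54

Only the slot chain above each s matters under C; compose those maps.
input s2: applying the 1 nested substitution gives center (0, 0), radius 1/8
input s3: applying the 3 nested substitutions gives center (-7/15, 71/120), radius 1/360
input s1: applying the 3 nested substitutions gives center (-11/24, 23/40), radius 1/480
input s4: applying the 2 nested substitutions gives center (-7/12, 7/12), radius 1/54


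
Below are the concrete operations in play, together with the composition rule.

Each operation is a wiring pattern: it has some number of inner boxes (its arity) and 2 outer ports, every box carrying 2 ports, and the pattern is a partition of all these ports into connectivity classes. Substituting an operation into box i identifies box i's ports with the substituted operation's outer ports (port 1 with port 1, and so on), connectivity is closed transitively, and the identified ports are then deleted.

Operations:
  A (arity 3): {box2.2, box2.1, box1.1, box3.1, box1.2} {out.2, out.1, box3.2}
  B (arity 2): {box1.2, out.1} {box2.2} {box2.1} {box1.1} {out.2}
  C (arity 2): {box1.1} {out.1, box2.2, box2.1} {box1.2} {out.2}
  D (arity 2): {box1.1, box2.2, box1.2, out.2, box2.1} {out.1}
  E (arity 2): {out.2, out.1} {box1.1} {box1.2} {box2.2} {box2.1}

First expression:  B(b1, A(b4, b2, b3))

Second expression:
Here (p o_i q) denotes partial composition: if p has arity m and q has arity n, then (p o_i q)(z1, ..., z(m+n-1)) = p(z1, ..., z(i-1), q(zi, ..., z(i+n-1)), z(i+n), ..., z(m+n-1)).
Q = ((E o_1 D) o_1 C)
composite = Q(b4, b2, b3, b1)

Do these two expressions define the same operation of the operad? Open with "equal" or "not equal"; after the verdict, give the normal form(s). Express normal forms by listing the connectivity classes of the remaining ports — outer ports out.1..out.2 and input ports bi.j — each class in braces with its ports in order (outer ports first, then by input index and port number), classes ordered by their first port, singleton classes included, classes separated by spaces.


not equal; first: {out.1, b1.2} {out.2} {b1.1} {b2.1, b2.2, b3.1, b4.1, b4.2} {b3.2}; second: {out.1, out.2} {b1.1} {b1.2} {b2.1, b2.2, b3.1, b3.2} {b4.1} {b4.2}

The first expression, normalized: {out.1, b1.2} {out.2} {b1.1} {b2.1, b2.2, b3.1, b4.1, b4.2} {b3.2}
The second expression, normalized: {out.1, out.2} {b1.1} {b1.2} {b2.1, b2.2, b3.1, b3.2} {b4.1} {b4.2}
The normal forms differ: not equal.


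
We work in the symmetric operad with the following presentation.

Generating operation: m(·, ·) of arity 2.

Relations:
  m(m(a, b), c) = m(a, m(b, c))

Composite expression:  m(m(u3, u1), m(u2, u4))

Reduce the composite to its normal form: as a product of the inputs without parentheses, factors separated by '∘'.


Every regrouping of m is equal, so read the u-inputs in written order.
m(u3, u1) unparenthesizes to u3 ∘ u1
m(u2, u4) unparenthesizes to u2 ∘ u4
m(m(u3, u1), m(u2, u4)) unparenthesizes to u3 ∘ u1 ∘ u2 ∘ u4

u3 ∘ u1 ∘ u2 ∘ u4


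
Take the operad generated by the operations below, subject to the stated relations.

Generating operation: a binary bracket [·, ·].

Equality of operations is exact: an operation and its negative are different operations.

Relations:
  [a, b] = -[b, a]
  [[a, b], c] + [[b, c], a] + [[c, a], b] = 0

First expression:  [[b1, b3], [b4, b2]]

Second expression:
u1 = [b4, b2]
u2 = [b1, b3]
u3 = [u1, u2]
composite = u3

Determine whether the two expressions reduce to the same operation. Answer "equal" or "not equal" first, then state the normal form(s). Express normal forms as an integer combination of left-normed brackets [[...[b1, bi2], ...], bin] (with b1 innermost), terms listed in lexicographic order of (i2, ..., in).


not equal: they reduce to -[[[b1, b3], b2], b4] + [[[b1, b3], b4], b2] and [[[b1, b3], b2], b4] - [[[b1, b3], b4], b2]

In normal form, the first expression is -[[[b1, b3], b2], b4] + [[[b1, b3], b4], b2]
In normal form, the second expression is [[[b1, b3], b2], b4] - [[[b1, b3], b4], b2]
Distinct normal forms: not equal.


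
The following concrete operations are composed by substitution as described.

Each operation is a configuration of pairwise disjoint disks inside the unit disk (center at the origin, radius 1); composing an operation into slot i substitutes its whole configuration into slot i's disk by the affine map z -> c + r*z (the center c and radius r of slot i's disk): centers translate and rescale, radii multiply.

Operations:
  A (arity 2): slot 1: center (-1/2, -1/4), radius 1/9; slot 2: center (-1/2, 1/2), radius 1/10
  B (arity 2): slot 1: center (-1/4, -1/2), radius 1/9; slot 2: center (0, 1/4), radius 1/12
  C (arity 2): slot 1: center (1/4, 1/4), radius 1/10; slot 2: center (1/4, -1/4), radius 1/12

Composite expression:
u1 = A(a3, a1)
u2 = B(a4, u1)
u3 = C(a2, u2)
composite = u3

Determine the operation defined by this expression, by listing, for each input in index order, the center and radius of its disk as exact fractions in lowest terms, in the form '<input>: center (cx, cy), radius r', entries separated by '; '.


a1: center (71/288, -65/288), radius 1/1440; a2: center (1/4, 1/4), radius 1/10; a3: center (71/288, -133/576), radius 1/1296; a4: center (11/48, -7/24), radius 1/108

Each a-disk chains the slot maps above it in C; radii multiply.
a2: after 1 affine step, its disk has center (1/4, 1/4), radius 1/10
a4: after 2 affine steps, its disk has center (11/48, -7/24), radius 1/108
a3: after 3 affine steps, its disk has center (71/288, -133/576), radius 1/1296
a1: after 3 affine steps, its disk has center (71/288, -65/288), radius 1/1440


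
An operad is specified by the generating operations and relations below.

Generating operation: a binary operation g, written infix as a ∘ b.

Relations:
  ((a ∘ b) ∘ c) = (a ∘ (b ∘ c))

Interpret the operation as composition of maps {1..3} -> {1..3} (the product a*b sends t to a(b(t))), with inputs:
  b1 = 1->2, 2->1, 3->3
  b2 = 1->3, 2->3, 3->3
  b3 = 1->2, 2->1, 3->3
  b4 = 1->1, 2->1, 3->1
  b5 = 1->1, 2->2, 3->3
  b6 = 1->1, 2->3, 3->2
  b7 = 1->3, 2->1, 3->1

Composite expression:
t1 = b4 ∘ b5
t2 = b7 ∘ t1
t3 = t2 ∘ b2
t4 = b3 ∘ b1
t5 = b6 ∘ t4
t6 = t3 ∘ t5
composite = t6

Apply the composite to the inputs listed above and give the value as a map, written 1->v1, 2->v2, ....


1->3, 2->3, 3->3

(b4 ∘ b5) = 1->1, 2->1, 3->1
(b7 ∘ (b4 ∘ b5)) = 1->3, 2->3, 3->3
((b7 ∘ (b4 ∘ b5)) ∘ b2) = 1->3, 2->3, 3->3
(b3 ∘ b1) = 1->1, 2->2, 3->3
(b6 ∘ (b3 ∘ b1)) = 1->1, 2->3, 3->2
(((b7 ∘ (b4 ∘ b5)) ∘ b2) ∘ (b6 ∘ (b3 ∘ b1))) = 1->3, 2->3, 3->3


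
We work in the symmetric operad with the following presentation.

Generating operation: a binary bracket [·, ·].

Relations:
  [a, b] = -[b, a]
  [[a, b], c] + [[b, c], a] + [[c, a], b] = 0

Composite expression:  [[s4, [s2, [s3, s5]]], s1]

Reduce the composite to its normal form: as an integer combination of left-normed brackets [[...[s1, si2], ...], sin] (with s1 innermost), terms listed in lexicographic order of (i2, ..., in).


[[[[s1, s2], s3], s5], s4] - [[[[s1, s2], s5], s3], s4] - [[[[s1, s3], s5], s2], s4] - [[[[s1, s4], s2], s3], s5] + [[[[s1, s4], s2], s5], s3] + [[[[s1, s4], s3], s5], s2] - [[[[s1, s4], s5], s3], s2] + [[[[s1, s5], s3], s2], s4]

Left-normed coefficients sit on the s1-initial expansion words.
Composite bracket: [[s4, [s2, [s3, s5]]], s1]
Expanding via [a, b] = ab - ba: 16 signed words (2^4 = 16).
Keep just the words that open with s1:
  word s1s2s3s5s4 has sign +1, contributing +[[[[s1, s2], s3], s5], s4]
  word s1s2s5s3s4 has sign -1, contributing -[[[[s1, s2], s5], s3], s4]
  word s1s3s5s2s4 has sign -1, contributing -[[[[s1, s3], s5], s2], s4]
  word s1s4s2s3s5 has sign -1, contributing -[[[[s1, s4], s2], s3], s5]
  word s1s4s2s5s3 has sign +1, contributing +[[[[s1, s4], s2], s5], s3]
  word s1s4s3s5s2 has sign +1, contributing +[[[[s1, s4], s3], s5], s2]
  word s1s4s5s3s2 has sign -1, contributing -[[[[s1, s4], s5], s3], s2]
  word s1s5s3s2s4 has sign +1, contributing +[[[[s1, s5], s3], s2], s4]


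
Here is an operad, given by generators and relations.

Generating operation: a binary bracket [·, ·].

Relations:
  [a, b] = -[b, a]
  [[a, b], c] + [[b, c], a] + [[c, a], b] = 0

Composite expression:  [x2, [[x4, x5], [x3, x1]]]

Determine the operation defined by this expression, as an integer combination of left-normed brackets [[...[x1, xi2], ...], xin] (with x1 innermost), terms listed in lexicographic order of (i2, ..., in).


-[[[[x1, x3], x4], x5], x2] + [[[[x1, x3], x5], x4], x2]

Antisymmetry and Jacobi reduce to x1-anchored left-normed brackets.
Composite bracket: [x2, [[x4, x5], [x3, x1]]]
Applying ab - ba throughout gives 16 signed words (2^4 = 16).
Coefficients come from the x1-initial words:
  x1x3x4x5x2 appears with sign -1, giving the term -[[[[x1, x3], x4], x5], x2]
  x1x3x5x4x2 appears with sign +1, giving the term +[[[[x1, x3], x5], x4], x2]


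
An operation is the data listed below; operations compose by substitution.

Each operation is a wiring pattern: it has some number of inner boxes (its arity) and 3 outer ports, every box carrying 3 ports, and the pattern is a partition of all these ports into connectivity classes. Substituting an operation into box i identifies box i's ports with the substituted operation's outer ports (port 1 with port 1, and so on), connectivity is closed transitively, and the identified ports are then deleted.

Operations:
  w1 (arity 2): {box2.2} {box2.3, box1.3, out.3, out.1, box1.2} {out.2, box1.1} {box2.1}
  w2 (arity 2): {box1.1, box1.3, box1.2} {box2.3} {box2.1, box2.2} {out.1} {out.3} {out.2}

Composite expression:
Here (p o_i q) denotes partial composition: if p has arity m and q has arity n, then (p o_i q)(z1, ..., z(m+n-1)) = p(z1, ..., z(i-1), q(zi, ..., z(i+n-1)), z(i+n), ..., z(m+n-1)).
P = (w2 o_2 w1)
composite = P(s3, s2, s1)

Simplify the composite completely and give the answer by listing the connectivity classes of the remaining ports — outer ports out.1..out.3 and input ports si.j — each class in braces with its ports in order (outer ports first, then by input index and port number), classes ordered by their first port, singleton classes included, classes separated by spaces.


Treat the ports identified at w2 as solder joints: merge, then drop.
the subtree at w1 composes to {out.1, out.3, s1.3, s2.2, s2.3} {out.2, s2.1} {s1.1} {s1.2} on (s2, s1); out.j = own outer ports
the subtree at w2 composes to {out.1} {out.2} {out.3} {s1.1} {s1.2} {s1.3, s2.1, s2.2, s2.3} {s3.1, s3.2, s3.3} on (s3, s2, s1); out.j = own outer ports

{out.1} {out.2} {out.3} {s1.1} {s1.2} {s1.3, s2.1, s2.2, s2.3} {s3.1, s3.2, s3.3}


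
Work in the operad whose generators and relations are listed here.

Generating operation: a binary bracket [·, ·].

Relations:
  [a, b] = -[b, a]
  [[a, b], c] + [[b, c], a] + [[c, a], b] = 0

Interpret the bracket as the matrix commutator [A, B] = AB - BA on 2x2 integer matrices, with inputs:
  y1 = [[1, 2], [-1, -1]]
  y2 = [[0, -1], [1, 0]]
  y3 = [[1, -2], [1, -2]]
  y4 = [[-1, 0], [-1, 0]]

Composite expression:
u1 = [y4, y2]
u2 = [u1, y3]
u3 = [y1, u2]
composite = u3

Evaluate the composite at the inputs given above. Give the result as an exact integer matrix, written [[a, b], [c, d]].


[[11, -10], [-16, -11]]

[y4, y2] = [[-1, 1], [1, 1]]
[[y4, y2], y3] = [[3, 1], [5, -3]]
[y1, [[y4, y2], y3]] = [[11, -10], [-16, -11]]
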